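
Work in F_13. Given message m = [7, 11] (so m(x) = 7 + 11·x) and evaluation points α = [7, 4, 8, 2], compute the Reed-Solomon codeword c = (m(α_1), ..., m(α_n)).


c = [6, 12, 4, 3]

Message polynomial: m(x) = 7 + 11·x (mod 13).
For each evaluation point α_i, compute m(α_i) mod 13:
  α_1 = 7: Horner steps 11 → 6, so m(7) = 6.
  α_2 = 4: Horner steps 11 → 12, so m(4) = 12.
  α_3 = 8: Horner steps 11 → 4, so m(8) = 4.
  α_4 = 2: Horner steps 11 → 3, so m(2) = 3.
Codeword c = [6, 12, 4, 3] ∈ F_13^4.


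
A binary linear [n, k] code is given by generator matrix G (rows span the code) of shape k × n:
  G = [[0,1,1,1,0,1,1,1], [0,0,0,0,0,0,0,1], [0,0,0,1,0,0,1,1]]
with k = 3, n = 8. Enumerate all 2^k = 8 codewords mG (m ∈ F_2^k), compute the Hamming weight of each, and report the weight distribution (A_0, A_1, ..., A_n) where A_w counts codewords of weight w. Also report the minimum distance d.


Weight distribution: A_0 = 1, A_1 = 1, A_2 = 1, A_3 = 2, A_4 = 1, A_5 = 1, A_6 = 1. Minimum distance d = 1.

Enumerate all 2^3 = 8 messages m ∈ F_2^3.
For each, compute codeword c = mG in F_2^8, then tally its weight.
  m = 000 → c = 00000000, weight = 0.
  m = 100 → c = 01110111, weight = 6.
  m = 010 → c = 00000001, weight = 1.
  m = 110 → c = 01110110, weight = 5.
  m = 001 → c = 00010011, weight = 3.
  m = 101 → c = 01100100, weight = 3.
  m = 011 → c = 00010010, weight = 2.
  m = 111 → c = 01100101, weight = 4.
Tally weights:
  weight 0: 1 codewords.
  weight 1: 1 codewords.
  weight 2: 1 codewords.
  weight 3: 2 codewords.
  weight 4: 1 codewords.
  weight 5: 1 codewords.
  weight 6: 1 codewords.
Minimum distance d = smallest w > 0 with A_w > 0 = 1.
Sanity: Σ A_w = 8 = 2^3 = 8 ✓.


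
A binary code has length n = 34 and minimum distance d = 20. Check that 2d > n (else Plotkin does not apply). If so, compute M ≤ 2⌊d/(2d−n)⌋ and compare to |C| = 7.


Plotkin bound M ≤ 6; given |C| = 7 > bound (violated).

Check applicability: 2d = 40, n = 34.
2d − n = 6 > 0, so Plotkin applies.
Compute d/(2d−n) = 20/6 ≈ 3.3333.
⌊d/(2d−n)⌋ = 3.
Plotkin bound: M ≤ 2·3 = 6.
Given |C| = 7, check: VIOLATED.
This |C| is above the Plotkin bound, so no binary code with n = 34, d = 20 and 7 codewords exists.


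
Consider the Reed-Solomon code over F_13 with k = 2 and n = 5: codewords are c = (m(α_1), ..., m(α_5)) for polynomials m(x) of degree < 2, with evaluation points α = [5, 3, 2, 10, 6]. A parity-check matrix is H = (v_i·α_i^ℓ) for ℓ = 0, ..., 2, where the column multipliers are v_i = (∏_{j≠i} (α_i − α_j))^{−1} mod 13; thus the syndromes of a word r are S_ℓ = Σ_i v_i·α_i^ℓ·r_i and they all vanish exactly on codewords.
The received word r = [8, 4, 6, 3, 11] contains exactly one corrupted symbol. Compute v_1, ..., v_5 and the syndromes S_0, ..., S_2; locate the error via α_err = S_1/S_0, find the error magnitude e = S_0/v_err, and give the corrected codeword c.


S = (2, 10, 11), error at position 1, error magnitude e = 8, c = [0, 4, 6, 3, 11].

Step 1: column multipliers v_i = (∏_{j≠i}(α_i − α_j))^{−1} mod 13.
  i = 1 (α = 5): (5−3)(5−2)(5−10)(5−6) = 2·3·(−5)·(−1) = 30 ≡ 4, so v_1 = 4^{−1} = 10 (mod 13).
  i = 2 (α = 3): (3−5)(3−2)(3−10)(3−6) = (−2)·1·(−7)·(−3) = −42 ≡ 10, so v_2 = 10^{−1} = 4 (mod 13).
  i = 3 (α = 2): (2−5)(2−3)(2−10)(2−6) = (−3)·(−1)·(−8)·(−4) = 96 ≡ 5, so v_3 = 5^{−1} = 8 (mod 13).
  i = 4 (α = 10): (10−5)(10−3)(10−2)(10−6) = 5·7·8·4 = 1120 ≡ 2, so v_4 = 2^{−1} = 7 (mod 13).
  i = 5 (α = 6): (6−5)(6−3)(6−2)(6−10) = 1·3·4·(−4) = −48 ≡ 4, so v_5 = 4^{−1} = 10 (mod 13).
  v = [10, 4, 8, 7, 10].
Step 2: syndromes of r = [8, 4, 6, 3, 11] (all sums mod 13).
  S_0 = Σ v_i r_i = 10·8 + 4·4 + 8·6 + 7·3 + 10·11 = 275 ≡ 2.
  S_1 = Σ v_i α_i r_i = 10·5·8 + 4·3·4 + 8·2·6 + 7·10·3 + 10·6·11 = 1414 ≡ 10.
  α_i^2 mod 13 = [12, 9, 4, 9, 10].
  S_2 = Σ v_i α_i^2 r_i = 10·12·8 + 4·9·4 + 8·4·6 + 7·9·3 + 10·10·11 = 2585 ≡ 11.
  S = (2, 10, 11) ≠ 0, so r is not a codeword (an error is present).
Step 3: locate the error. For a single error e at position i, S_ℓ = v_i·e·α_i^ℓ, so α_err = S_1/S_0.
  S_0^{−1} = 2^{−1} = 7 (mod 13), so α_err = 10·7 = 70 ≡ 5 = α_1. Error position i = 1.
  Consistency check: S_2/S_1 = 11·4 = 44 ≡ 5 = α_err ✓ (single-error assumption holds).
Step 4: error magnitude e = S_0/v_1 = S_0·∏_{j≠1}(α_1 − α_j) = 2·4 = 8 ≡ 8 (mod 13).
Step 5: correct position 1: c_1 = r_1 − e = 8 − 8 ≡ 0 (mod 13). Hence c = [0, 4, 6, 3, 11].
  Check: interpolating c through the α_i gives m(x) = 10 + 11·x (degree < 2) with m(α_i) = c_i for every i, so c is indeed a codeword.


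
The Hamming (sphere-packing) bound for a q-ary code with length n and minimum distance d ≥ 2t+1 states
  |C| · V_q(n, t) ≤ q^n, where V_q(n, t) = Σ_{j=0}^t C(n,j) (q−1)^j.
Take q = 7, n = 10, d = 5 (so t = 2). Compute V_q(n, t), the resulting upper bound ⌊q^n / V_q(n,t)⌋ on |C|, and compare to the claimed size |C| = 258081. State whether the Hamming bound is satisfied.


V_q(n, t) = 1681, q^n = 282475249, Hamming bound = 168040, |C| = 258081 > bound (violated).

Step 1: Compute V_q(n, t) = Σ_{j=0}^2 C(n, j) (q−1)^j.
  j = 0: C(10,0)·(6)^0 = 1·1 = 1.
  j = 1: C(10,1)·(6)^1 = 10·6 = 60.
  j = 2: C(10,2)·(6)^2 = 45·36 = 1620.
  V_q(n, t) = 1 + 60 + 1620 = 1681.
Step 2: q^n = 7^10 = 282475249.
Step 3: Hamming bound ⌊q^n / V_q(n,t)⌋ = ⌊282475249/1681⌋ = 168040.
Step 4: Compare |C| = 258081 to 168040: violated.
The claimed |C| lies above the Hamming bound, so no 7-ary code of length 10 with d ≥ 5 can have 258081 codewords.


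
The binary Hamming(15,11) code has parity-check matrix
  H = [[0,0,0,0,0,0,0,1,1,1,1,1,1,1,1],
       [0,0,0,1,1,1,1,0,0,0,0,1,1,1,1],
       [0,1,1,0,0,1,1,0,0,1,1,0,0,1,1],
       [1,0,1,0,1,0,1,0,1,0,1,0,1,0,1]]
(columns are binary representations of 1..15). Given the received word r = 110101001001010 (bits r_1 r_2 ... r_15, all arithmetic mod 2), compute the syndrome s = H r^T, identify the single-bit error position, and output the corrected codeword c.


s = (1, 0, 1, 0)^T, error position = 10, corrected codeword c = 110101001101010

Compute s = H r^T mod 2 one row at a time:
  s_1 = 0 + 1 + 0 + 0 + 1 + 0 + 1 + 0 = 3 ≡ 1 (mod 2).
  s_2 = 1 + 0 + 1 + 0 + 1 + 0 + 1 + 0 = 4 ≡ 0 (mod 2).
  s_3 = 1 + 0 + 1 + 0 + 0 + 0 + 1 + 0 = 3 ≡ 1 (mod 2).
  s_4 = 1 + 0 + 0 + 0 + 1 + 0 + 0 + 0 = 2 ≡ 0 (mod 2).
s = (1, 0, 1, 0)^T — this equals column 10 of H (binary 1010), so error is at position 10.
Correct: flip bit 10 of r = 110101001001010 to get c = 110101001101010.


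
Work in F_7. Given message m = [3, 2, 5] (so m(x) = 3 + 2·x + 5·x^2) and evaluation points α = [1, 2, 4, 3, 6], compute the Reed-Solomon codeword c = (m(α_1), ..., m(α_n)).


c = [3, 6, 0, 5, 6]

Message polynomial: m(x) = 3 + 2·x + 5·x^2 (mod 7).
For each evaluation point α_i, compute m(α_i) mod 7:
  α_1 = 1: Horner steps 5 → 0 → 3, so m(1) = 3.
  α_2 = 2: Horner steps 5 → 5 → 6, so m(2) = 6.
  α_3 = 4: Horner steps 5 → 1 → 0, so m(4) = 0.
  α_4 = 3: Horner steps 5 → 3 → 5, so m(3) = 5.
  α_5 = 6: Horner steps 5 → 4 → 6, so m(6) = 6.
Codeword c = [3, 6, 0, 5, 6] ∈ F_7^5.


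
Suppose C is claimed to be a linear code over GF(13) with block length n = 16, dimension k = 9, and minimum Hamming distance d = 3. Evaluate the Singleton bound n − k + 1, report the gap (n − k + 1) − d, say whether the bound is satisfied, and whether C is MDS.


Singleton RHS = n − k + 1 = 8, slack = 5, bound satisfied, not MDS.

Singleton bound: d ≤ n − k + 1.
Here n = 16, k = 9, so n − k + 1 = 8.
Given d = 3, check d ≤ 8: YES.
Slack = (n − k + 1) − d = 5.
The code is NOT MDS (slack = 5 > 0).
Description: the claimed parameters are [16, 9, 3]_13; such a code would be non-MDS.


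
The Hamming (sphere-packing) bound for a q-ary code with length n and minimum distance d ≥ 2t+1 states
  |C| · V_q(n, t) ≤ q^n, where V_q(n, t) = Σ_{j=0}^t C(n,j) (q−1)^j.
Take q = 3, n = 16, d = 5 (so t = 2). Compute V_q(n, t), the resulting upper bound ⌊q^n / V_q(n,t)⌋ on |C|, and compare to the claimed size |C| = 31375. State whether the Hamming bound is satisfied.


V_q(n, t) = 513, q^n = 43046721, Hamming bound = 83911, |C| = 31375 ≤ bound (satisfied).

Step 1: Compute V_q(n, t) = Σ_{j=0}^2 C(n, j) (q−1)^j.
  j = 0: C(16,0)·(2)^0 = 1·1 = 1.
  j = 1: C(16,1)·(2)^1 = 16·2 = 32.
  j = 2: C(16,2)·(2)^2 = 120·4 = 480.
  V_q(n, t) = 1 + 32 + 480 = 513.
Step 2: q^n = 3^16 = 43046721.
Step 3: Hamming bound ⌊q^n / V_q(n,t)⌋ = ⌊43046721/513⌋ = 83911.
Step 4: Compare |C| = 31375 to 83911: satisfied.
The claimed |C| lies below the Hamming bound.


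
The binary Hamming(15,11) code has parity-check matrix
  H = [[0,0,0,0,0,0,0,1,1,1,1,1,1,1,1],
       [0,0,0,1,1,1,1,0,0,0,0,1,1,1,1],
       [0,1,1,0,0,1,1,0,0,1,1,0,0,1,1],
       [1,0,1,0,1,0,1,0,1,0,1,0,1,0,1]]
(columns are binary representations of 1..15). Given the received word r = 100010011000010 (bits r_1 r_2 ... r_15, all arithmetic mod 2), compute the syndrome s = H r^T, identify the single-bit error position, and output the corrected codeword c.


s = (1, 0, 1, 1)^T, error position = 11, corrected codeword c = 100010011010010

Compute s = H r^T mod 2 one row at a time:
  s_1 = 1 + 1 + 0 + 0 + 0 + 0 + 1 + 0 = 3 ≡ 1 (mod 2).
  s_2 = 0 + 1 + 0 + 0 + 0 + 0 + 1 + 0 = 2 ≡ 0 (mod 2).
  s_3 = 0 + 0 + 0 + 0 + 0 + 0 + 1 + 0 = 1 ≡ 1 (mod 2).
  s_4 = 1 + 0 + 1 + 0 + 1 + 0 + 0 + 0 = 3 ≡ 1 (mod 2).
s = (1, 0, 1, 1)^T — this equals column 11 of H (binary 1011), so error is at position 11.
Correct: flip bit 11 of r = 100010011000010 to get c = 100010011010010.


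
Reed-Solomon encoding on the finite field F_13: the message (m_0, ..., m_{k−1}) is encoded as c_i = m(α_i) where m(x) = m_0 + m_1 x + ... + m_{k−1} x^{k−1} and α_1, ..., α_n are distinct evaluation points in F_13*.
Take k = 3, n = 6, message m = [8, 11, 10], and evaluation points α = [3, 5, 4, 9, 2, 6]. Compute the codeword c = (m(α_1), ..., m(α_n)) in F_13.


c = [1, 1, 4, 7, 5, 5]

Message polynomial: m(x) = 8 + 11·x + 10·x^2 (mod 13).
For each evaluation point α_i, compute m(α_i) mod 13:
  α_1 = 3: Horner steps 10 → 2 → 1, so m(3) = 1.
  α_2 = 5: Horner steps 10 → 9 → 1, so m(5) = 1.
  α_3 = 4: Horner steps 10 → 12 → 4, so m(4) = 4.
  α_4 = 9: Horner steps 10 → 10 → 7, so m(9) = 7.
  α_5 = 2: Horner steps 10 → 5 → 5, so m(2) = 5.
  α_6 = 6: Horner steps 10 → 6 → 5, so m(6) = 5.
Codeword c = [1, 1, 4, 7, 5, 5] ∈ F_13^6.


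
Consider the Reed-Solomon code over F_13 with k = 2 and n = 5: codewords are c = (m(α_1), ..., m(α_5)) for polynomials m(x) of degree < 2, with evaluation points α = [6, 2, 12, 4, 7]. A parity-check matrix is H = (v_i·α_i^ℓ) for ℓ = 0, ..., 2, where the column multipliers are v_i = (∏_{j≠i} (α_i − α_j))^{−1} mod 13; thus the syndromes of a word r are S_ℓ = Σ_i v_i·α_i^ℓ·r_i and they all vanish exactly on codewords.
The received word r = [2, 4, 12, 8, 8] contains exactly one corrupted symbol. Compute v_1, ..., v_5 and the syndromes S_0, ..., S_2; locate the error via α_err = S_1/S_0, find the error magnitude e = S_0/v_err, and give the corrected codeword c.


S = (12, 9, 10), error at position 4, error magnitude e = 5, c = [2, 4, 12, 3, 8].

Step 1: column multipliers v_i = (∏_{j≠i}(α_i − α_j))^{−1} mod 13.
  i = 1 (α = 6): (6−2)(6−12)(6−4)(6−7) = 4·(−6)·2·(−1) = 48 ≡ 9, so v_1 = 9^{−1} = 3 (mod 13).
  i = 2 (α = 2): (2−6)(2−12)(2−4)(2−7) = (−4)·(−10)·(−2)·(−5) = 400 ≡ 10, so v_2 = 10^{−1} = 4 (mod 13).
  i = 3 (α = 12): (12−6)(12−2)(12−4)(12−7) = 6·10·8·5 = 2400 ≡ 8, so v_3 = 8^{−1} = 5 (mod 13).
  i = 4 (α = 4): (4−6)(4−2)(4−12)(4−7) = (−2)·2·(−8)·(−3) = −96 ≡ 8, so v_4 = 8^{−1} = 5 (mod 13).
  i = 5 (α = 7): (7−6)(7−2)(7−12)(7−4) = 1·5·(−5)·3 = −75 ≡ 3, so v_5 = 3^{−1} = 9 (mod 13).
  v = [3, 4, 5, 5, 9].
Step 2: syndromes of r = [2, 4, 12, 8, 8] (all sums mod 13).
  S_0 = Σ v_i r_i = 3·2 + 4·4 + 5·12 + 5·8 + 9·8 = 194 ≡ 12.
  S_1 = Σ v_i α_i r_i = 3·6·2 + 4·2·4 + 5·12·12 + 5·4·8 + 9·7·8 = 1452 ≡ 9.
  α_i^2 mod 13 = [10, 4, 1, 3, 10].
  S_2 = Σ v_i α_i^2 r_i = 3·10·2 + 4·4·4 + 5·1·12 + 5·3·8 + 9·10·8 = 1024 ≡ 10.
  S = (12, 9, 10) ≠ 0, so r is not a codeword (an error is present).
Step 3: locate the error. For a single error e at position i, S_ℓ = v_i·e·α_i^ℓ, so α_err = S_1/S_0.
  S_0^{−1} = 12^{−1} = 12 (mod 13), so α_err = 9·12 = 108 ≡ 4 = α_4. Error position i = 4.
  Consistency check: S_2/S_1 = 10·3 = 30 ≡ 4 = α_err ✓ (single-error assumption holds).
Step 4: error magnitude e = S_0/v_4 = S_0·∏_{j≠4}(α_4 − α_j) = 12·8 = 96 ≡ 5 (mod 13).
Step 5: correct position 4: c_4 = r_4 − e = 8 − 5 ≡ 3 (mod 13). Hence c = [2, 4, 12, 3, 8].
  Check: interpolating c through the α_i gives m(x) = 5 + 6·x (degree < 2) with m(α_i) = c_i for every i, so c is indeed a codeword.


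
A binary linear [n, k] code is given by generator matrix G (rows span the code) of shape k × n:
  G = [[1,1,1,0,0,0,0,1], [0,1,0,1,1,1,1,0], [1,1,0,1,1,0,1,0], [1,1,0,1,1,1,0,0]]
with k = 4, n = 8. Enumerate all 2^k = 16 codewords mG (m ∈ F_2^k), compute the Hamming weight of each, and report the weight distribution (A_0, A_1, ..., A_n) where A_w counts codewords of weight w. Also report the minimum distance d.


Weight distribution: A_0 = 1, A_2 = 3, A_3 = 1, A_4 = 3, A_5 = 6, A_6 = 1, A_7 = 1. Minimum distance d = 2.

Enumerate all 2^4 = 16 messages m ∈ F_2^4.
For each, compute codeword c = mG in F_2^8, then tally its weight.
  m = 0000 → c = 00000000, weight = 0.
  m = 1000 → c = 11100001, weight = 4.
  m = 0100 → c = 01011110, weight = 5.
  m = 1100 → c = 10111111, weight = 7.
  m = 0010 → c = 11011010, weight = 5.
  m = 1010 → c = 00111011, weight = 5.
  m = 0110 → c = 10000100, weight = 2.
  m = 1110 → c = 01100101, weight = 4.
  m = 0001 → c = 11011100, weight = 5.
  m = 1001 → c = 00111101, weight = 5.
  m = 0101 → c = 10000010, weight = 2.
  m = 1101 → c = 01100011, weight = 4.
  m = 0011 → c = 00000110, weight = 2.
  m = 1011 → c = 11100111, weight = 6.
  m = 0111 → c = 01011000, weight = 3.
  m = 1111 → c = 10111001, weight = 5.
Tally weights:
  weight 0: 1 codewords.
  weight 2: 3 codewords.
  weight 3: 1 codewords.
  weight 4: 3 codewords.
  weight 5: 6 codewords.
  weight 6: 1 codewords.
  weight 7: 1 codewords.
Minimum distance d = smallest w > 0 with A_w > 0 = 2.
Sanity: Σ A_w = 16 = 2^4 = 16 ✓.


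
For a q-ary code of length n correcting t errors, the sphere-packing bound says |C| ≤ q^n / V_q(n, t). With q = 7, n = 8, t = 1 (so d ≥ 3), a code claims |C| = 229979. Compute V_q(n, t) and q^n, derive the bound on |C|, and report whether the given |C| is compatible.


V_q(n, t) = 49, q^n = 5764801, Hamming bound = 117649, |C| = 229979 > bound (violated).

Step 1: Compute V_q(n, t) = Σ_{j=0}^1 C(n, j) (q−1)^j.
  j = 0: C(8,0)·(6)^0 = 1·1 = 1.
  j = 1: C(8,1)·(6)^1 = 8·6 = 48.
  V_q(n, t) = 1 + 48 = 49.
Step 2: q^n = 7^8 = 5764801.
Step 3: Hamming bound ⌊q^n / V_q(n,t)⌋ = ⌊5764801/49⌋ = 117649.
Step 4: Compare |C| = 229979 to 117649: violated.
The claimed |C| lies above the Hamming bound, so no 7-ary code of length 8 with d ≥ 3 can have 229979 codewords.


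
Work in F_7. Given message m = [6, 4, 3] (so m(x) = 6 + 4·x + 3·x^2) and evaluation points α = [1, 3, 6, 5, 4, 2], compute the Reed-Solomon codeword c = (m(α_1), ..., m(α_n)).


c = [6, 3, 5, 3, 0, 5]

Message polynomial: m(x) = 6 + 4·x + 3·x^2 (mod 7).
For each evaluation point α_i, compute m(α_i) mod 7:
  α_1 = 1: Horner steps 3 → 0 → 6, so m(1) = 6.
  α_2 = 3: Horner steps 3 → 6 → 3, so m(3) = 3.
  α_3 = 6: Horner steps 3 → 1 → 5, so m(6) = 5.
  α_4 = 5: Horner steps 3 → 5 → 3, so m(5) = 3.
  α_5 = 4: Horner steps 3 → 2 → 0, so m(4) = 0.
  α_6 = 2: Horner steps 3 → 3 → 5, so m(2) = 5.
Codeword c = [6, 3, 5, 3, 0, 5] ∈ F_7^6.


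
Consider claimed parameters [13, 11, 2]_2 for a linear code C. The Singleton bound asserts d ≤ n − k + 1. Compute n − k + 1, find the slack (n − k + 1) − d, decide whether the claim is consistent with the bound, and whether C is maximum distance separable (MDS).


Singleton RHS = n − k + 1 = 3, slack = 1, bound satisfied, not MDS.

Singleton bound: d ≤ n − k + 1.
Here n = 13, k = 11, so n − k + 1 = 3.
Given d = 2, check d ≤ 3: YES.
Slack = (n − k + 1) − d = 1.
The code is NOT MDS (slack = 1 > 0).
Description: the claimed parameters are [13, 11, 2]_2; such a code would be non-MDS.


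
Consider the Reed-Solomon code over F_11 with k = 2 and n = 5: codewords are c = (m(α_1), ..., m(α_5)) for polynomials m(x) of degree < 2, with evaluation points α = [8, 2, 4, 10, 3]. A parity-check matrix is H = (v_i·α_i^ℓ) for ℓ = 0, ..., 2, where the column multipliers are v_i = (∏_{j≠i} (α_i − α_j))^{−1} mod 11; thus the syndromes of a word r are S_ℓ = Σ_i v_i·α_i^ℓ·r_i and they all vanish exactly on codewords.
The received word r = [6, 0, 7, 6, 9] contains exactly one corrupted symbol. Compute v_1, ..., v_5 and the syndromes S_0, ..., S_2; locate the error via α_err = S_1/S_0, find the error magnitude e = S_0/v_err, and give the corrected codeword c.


S = (9, 6, 4), error at position 1, error magnitude e = 7, c = [10, 0, 7, 6, 9].

Step 1: column multipliers v_i = (∏_{j≠i}(α_i − α_j))^{−1} mod 11.
  i = 1 (α = 8): (8−2)(8−4)(8−10)(8−3) = 6·4·(−2)·5 = −240 ≡ 2, so v_1 = 2^{−1} = 6 (mod 11).
  i = 2 (α = 2): (2−8)(2−4)(2−10)(2−3) = (−6)·(−2)·(−8)·(−1) = 96 ≡ 8, so v_2 = 8^{−1} = 7 (mod 11).
  i = 3 (α = 4): (4−8)(4−2)(4−10)(4−3) = (−4)·2·(−6)·1 = 48 ≡ 4, so v_3 = 4^{−1} = 3 (mod 11).
  i = 4 (α = 10): (10−8)(10−2)(10−4)(10−3) = 2·8·6·7 = 672 ≡ 1, so v_4 = 1^{−1} = 1 (mod 11).
  i = 5 (α = 3): (3−8)(3−2)(3−4)(3−10) = (−5)·1·(−1)·(−7) = −35 ≡ 9, so v_5 = 9^{−1} = 5 (mod 11).
  v = [6, 7, 3, 1, 5].
Step 2: syndromes of r = [6, 0, 7, 6, 9] (all sums mod 11).
  S_0 = Σ v_i r_i = 6·6 + 7·0 + 3·7 + 1·6 + 5·9 = 108 ≡ 9.
  S_1 = Σ v_i α_i r_i = 6·8·6 + 7·2·0 + 3·4·7 + 1·10·6 + 5·3·9 = 567 ≡ 6.
  α_i^2 mod 11 = [9, 4, 5, 1, 9].
  S_2 = Σ v_i α_i^2 r_i = 6·9·6 + 7·4·0 + 3·5·7 + 1·1·6 + 5·9·9 = 840 ≡ 4.
  S = (9, 6, 4) ≠ 0, so r is not a codeword (an error is present).
Step 3: locate the error. For a single error e at position i, S_ℓ = v_i·e·α_i^ℓ, so α_err = S_1/S_0.
  S_0^{−1} = 9^{−1} = 5 (mod 11), so α_err = 6·5 = 30 ≡ 8 = α_1. Error position i = 1.
  Consistency check: S_2/S_1 = 4·2 = 8 ≡ 8 = α_err ✓ (single-error assumption holds).
Step 4: error magnitude e = S_0/v_1 = S_0·∏_{j≠1}(α_1 − α_j) = 9·2 = 18 ≡ 7 (mod 11).
Step 5: correct position 1: c_1 = r_1 − e = 6 − 7 ≡ 10 (mod 11). Hence c = [10, 0, 7, 6, 9].
  Check: interpolating c through the α_i gives m(x) = 4 + 9·x (degree < 2) with m(α_i) = c_i for every i, so c is indeed a codeword.


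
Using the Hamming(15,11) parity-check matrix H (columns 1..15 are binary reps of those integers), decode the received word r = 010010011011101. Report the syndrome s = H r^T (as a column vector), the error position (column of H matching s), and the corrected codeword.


s = (0, 0, 1, 1)^T, error position = 3, corrected codeword c = 011010011011101

Compute s = H r^T mod 2 one row at a time:
  s_1 = 1 + 1 + 0 + 1 + 1 + 1 + 0 + 1 = 6 ≡ 0 (mod 2).
  s_2 = 0 + 1 + 0 + 0 + 1 + 1 + 0 + 1 = 4 ≡ 0 (mod 2).
  s_3 = 1 + 0 + 0 + 0 + 0 + 1 + 0 + 1 = 3 ≡ 1 (mod 2).
  s_4 = 0 + 0 + 1 + 0 + 1 + 1 + 1 + 1 = 5 ≡ 1 (mod 2).
s = (0, 0, 1, 1)^T — this equals column 3 of H (binary 0011), so error is at position 3.
Correct: flip bit 3 of r = 010010011011101 to get c = 011010011011101.


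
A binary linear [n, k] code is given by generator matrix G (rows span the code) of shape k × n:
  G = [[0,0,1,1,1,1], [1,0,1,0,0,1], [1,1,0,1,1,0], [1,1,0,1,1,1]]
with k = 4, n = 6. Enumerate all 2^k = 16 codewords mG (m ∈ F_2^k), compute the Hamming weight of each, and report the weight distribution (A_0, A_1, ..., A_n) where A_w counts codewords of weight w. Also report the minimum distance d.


Weight distribution: A_0 = 1, A_1 = 2, A_2 = 2, A_3 = 4, A_4 = 5, A_5 = 2. Minimum distance d = 1.

Enumerate all 2^4 = 16 messages m ∈ F_2^4.
For each, compute codeword c = mG in F_2^6, then tally its weight.
  m = 0000 → c = 000000, weight = 0.
  m = 1000 → c = 001111, weight = 4.
  m = 0100 → c = 101001, weight = 3.
  m = 1100 → c = 100110, weight = 3.
  m = 0010 → c = 110110, weight = 4.
  m = 1010 → c = 111001, weight = 4.
  m = 0110 → c = 011111, weight = 5.
  m = 1110 → c = 010000, weight = 1.
  m = 0001 → c = 110111, weight = 5.
  m = 1001 → c = 111000, weight = 3.
  m = 0101 → c = 011110, weight = 4.
  m = 1101 → c = 010001, weight = 2.
  m = 0011 → c = 000001, weight = 1.
  m = 1011 → c = 001110, weight = 3.
  m = 0111 → c = 101000, weight = 2.
  m = 1111 → c = 100111, weight = 4.
Tally weights:
  weight 0: 1 codewords.
  weight 1: 2 codewords.
  weight 2: 2 codewords.
  weight 3: 4 codewords.
  weight 4: 5 codewords.
  weight 5: 2 codewords.
Minimum distance d = smallest w > 0 with A_w > 0 = 1.
Sanity: Σ A_w = 16 = 2^4 = 16 ✓.


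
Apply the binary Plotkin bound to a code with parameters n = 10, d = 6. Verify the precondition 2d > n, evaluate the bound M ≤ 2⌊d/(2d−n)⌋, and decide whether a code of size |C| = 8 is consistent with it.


Plotkin bound M ≤ 6; given |C| = 8 > bound (violated).

Check applicability: 2d = 12, n = 10.
2d − n = 2 > 0, so Plotkin applies.
Compute d/(2d−n) = 6/2 ≈ 3.0000.
⌊d/(2d−n)⌋ = 3.
Plotkin bound: M ≤ 2·3 = 6.
Given |C| = 8, check: VIOLATED.
This |C| is above the Plotkin bound, so no binary code with n = 10, d = 6 and 8 codewords exists.


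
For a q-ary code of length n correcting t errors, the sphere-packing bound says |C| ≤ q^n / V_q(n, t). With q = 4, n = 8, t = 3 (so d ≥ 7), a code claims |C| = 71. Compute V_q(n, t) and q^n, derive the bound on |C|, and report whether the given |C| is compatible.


V_q(n, t) = 1789, q^n = 65536, Hamming bound = 36, |C| = 71 > bound (violated).

Step 1: Compute V_q(n, t) = Σ_{j=0}^3 C(n, j) (q−1)^j.
  j = 0: C(8,0)·(3)^0 = 1·1 = 1.
  j = 1: C(8,1)·(3)^1 = 8·3 = 24.
  j = 2: C(8,2)·(3)^2 = 28·9 = 252.
  j = 3: C(8,3)·(3)^3 = 56·27 = 1512.
  V_q(n, t) = 1 + 24 + 252 + 1512 = 1789.
Step 2: q^n = 4^8 = 65536.
Step 3: Hamming bound ⌊q^n / V_q(n,t)⌋ = ⌊65536/1789⌋ = 36.
Step 4: Compare |C| = 71 to 36: violated.
The claimed |C| lies above the Hamming bound, so no 4-ary code of length 8 with d ≥ 7 can have 71 codewords.


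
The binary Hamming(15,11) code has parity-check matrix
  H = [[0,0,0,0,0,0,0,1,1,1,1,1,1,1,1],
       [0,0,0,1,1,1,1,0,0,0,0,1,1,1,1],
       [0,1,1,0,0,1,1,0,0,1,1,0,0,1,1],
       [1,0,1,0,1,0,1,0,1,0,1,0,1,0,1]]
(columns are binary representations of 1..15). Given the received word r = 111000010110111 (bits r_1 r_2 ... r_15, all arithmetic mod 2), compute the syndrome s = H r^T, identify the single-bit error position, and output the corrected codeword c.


s = (0, 1, 0, 1)^T, error position = 5, corrected codeword c = 111010010110111

Compute s = H r^T mod 2 one row at a time:
  s_1 = 1 + 0 + 1 + 1 + 0 + 1 + 1 + 1 = 6 ≡ 0 (mod 2).
  s_2 = 0 + 0 + 0 + 0 + 0 + 1 + 1 + 1 = 3 ≡ 1 (mod 2).
  s_3 = 1 + 1 + 0 + 0 + 1 + 1 + 1 + 1 = 6 ≡ 0 (mod 2).
  s_4 = 1 + 1 + 0 + 0 + 0 + 1 + 1 + 1 = 5 ≡ 1 (mod 2).
s = (0, 1, 0, 1)^T — this equals column 5 of H (binary 0101), so error is at position 5.
Correct: flip bit 5 of r = 111000010110111 to get c = 111010010110111.


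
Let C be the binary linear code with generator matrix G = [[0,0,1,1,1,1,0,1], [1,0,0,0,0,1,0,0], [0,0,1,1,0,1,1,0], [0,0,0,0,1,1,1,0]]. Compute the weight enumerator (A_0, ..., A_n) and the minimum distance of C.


Weight distribution: A_0 = 1, A_2 = 3, A_3 = 4, A_4 = 3, A_5 = 4, A_6 = 1. Minimum distance d = 2.

Enumerate all 2^4 = 16 messages m ∈ F_2^4.
For each, compute codeword c = mG in F_2^8, then tally its weight.
  m = 0000 → c = 00000000, weight = 0.
  m = 1000 → c = 00111101, weight = 5.
  m = 0100 → c = 10000100, weight = 2.
  m = 1100 → c = 10111001, weight = 5.
  m = 0010 → c = 00110110, weight = 4.
  m = 1010 → c = 00001011, weight = 3.
  m = 0110 → c = 10110010, weight = 4.
  m = 1110 → c = 10001111, weight = 5.
  m = 0001 → c = 00001110, weight = 3.
  m = 1001 → c = 00110011, weight = 4.
  m = 0101 → c = 10001010, weight = 3.
  m = 1101 → c = 10110111, weight = 6.
  m = 0011 → c = 00111000, weight = 3.
  m = 1011 → c = 00000101, weight = 2.
  m = 0111 → c = 10111100, weight = 5.
  m = 1111 → c = 10000001, weight = 2.
Tally weights:
  weight 0: 1 codewords.
  weight 2: 3 codewords.
  weight 3: 4 codewords.
  weight 4: 3 codewords.
  weight 5: 4 codewords.
  weight 6: 1 codewords.
Minimum distance d = smallest w > 0 with A_w > 0 = 2.
Sanity: Σ A_w = 16 = 2^4 = 16 ✓.


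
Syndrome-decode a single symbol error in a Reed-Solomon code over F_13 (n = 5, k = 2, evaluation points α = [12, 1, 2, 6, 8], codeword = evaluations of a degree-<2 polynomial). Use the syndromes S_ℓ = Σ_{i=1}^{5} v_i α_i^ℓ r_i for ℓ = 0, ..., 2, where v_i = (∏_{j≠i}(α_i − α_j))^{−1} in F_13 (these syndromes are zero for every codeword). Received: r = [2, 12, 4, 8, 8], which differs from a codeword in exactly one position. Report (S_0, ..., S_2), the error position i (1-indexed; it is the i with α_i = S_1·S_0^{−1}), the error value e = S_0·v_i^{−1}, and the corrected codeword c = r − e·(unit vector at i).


S = (6, 10, 8), error at position 4, error magnitude e = 10, c = [2, 12, 4, 11, 8].

Step 1: column multipliers v_i = (∏_{j≠i}(α_i − α_j))^{−1} mod 13.
  i = 1 (α = 12): (12−1)(12−2)(12−6)(12−8) = 11·10·6·4 = 2640 ≡ 1, so v_1 = 1^{−1} = 1 (mod 13).
  i = 2 (α = 1): (1−12)(1−2)(1−6)(1−8) = (−11)·(−1)·(−5)·(−7) = 385 ≡ 8, so v_2 = 8^{−1} = 5 (mod 13).
  i = 3 (α = 2): (2−12)(2−1)(2−6)(2−8) = (−10)·1·(−4)·(−6) = −240 ≡ 7, so v_3 = 7^{−1} = 2 (mod 13).
  i = 4 (α = 6): (6−12)(6−1)(6−2)(6−8) = (−6)·5·4·(−2) = 240 ≡ 6, so v_4 = 6^{−1} = 11 (mod 13).
  i = 5 (α = 8): (8−12)(8−1)(8−2)(8−6) = (−4)·7·6·2 = −336 ≡ 2, so v_5 = 2^{−1} = 7 (mod 13).
  v = [1, 5, 2, 11, 7].
Step 2: syndromes of r = [2, 12, 4, 8, 8] (all sums mod 13).
  S_0 = Σ v_i r_i = 1·2 + 5·12 + 2·4 + 11·8 + 7·8 = 214 ≡ 6.
  S_1 = Σ v_i α_i r_i = 1·12·2 + 5·1·12 + 2·2·4 + 11·6·8 + 7·8·8 = 1076 ≡ 10.
  α_i^2 mod 13 = [1, 1, 4, 10, 12].
  S_2 = Σ v_i α_i^2 r_i = 1·1·2 + 5·1·12 + 2·4·4 + 11·10·8 + 7·12·8 = 1646 ≡ 8.
  S = (6, 10, 8) ≠ 0, so r is not a codeword (an error is present).
Step 3: locate the error. For a single error e at position i, S_ℓ = v_i·e·α_i^ℓ, so α_err = S_1/S_0.
  S_0^{−1} = 6^{−1} = 11 (mod 13), so α_err = 10·11 = 110 ≡ 6 = α_4. Error position i = 4.
  Consistency check: S_2/S_1 = 8·4 = 32 ≡ 6 = α_err ✓ (single-error assumption holds).
Step 4: error magnitude e = S_0/v_4 = S_0·∏_{j≠4}(α_4 − α_j) = 6·6 = 36 ≡ 10 (mod 13).
Step 5: correct position 4: c_4 = r_4 − e = 8 − 10 ≡ 11 (mod 13). Hence c = [2, 12, 4, 11, 8].
  Check: interpolating c through the α_i gives m(x) = 7 + 5·x (degree < 2) with m(α_i) = c_i for every i, so c is indeed a codeword.


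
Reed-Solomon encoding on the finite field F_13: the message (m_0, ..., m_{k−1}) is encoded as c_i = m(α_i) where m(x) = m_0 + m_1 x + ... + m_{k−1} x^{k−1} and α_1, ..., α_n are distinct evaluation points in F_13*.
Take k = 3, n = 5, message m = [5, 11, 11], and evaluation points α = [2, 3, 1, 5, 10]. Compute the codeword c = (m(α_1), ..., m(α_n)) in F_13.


c = [6, 7, 1, 10, 6]

Message polynomial: m(x) = 5 + 11·x + 11·x^2 (mod 13).
For each evaluation point α_i, compute m(α_i) mod 13:
  α_1 = 2: Horner steps 11 → 7 → 6, so m(2) = 6.
  α_2 = 3: Horner steps 11 → 5 → 7, so m(3) = 7.
  α_3 = 1: Horner steps 11 → 9 → 1, so m(1) = 1.
  α_4 = 5: Horner steps 11 → 1 → 10, so m(5) = 10.
  α_5 = 10: Horner steps 11 → 4 → 6, so m(10) = 6.
Codeword c = [6, 7, 1, 10, 6] ∈ F_13^5.


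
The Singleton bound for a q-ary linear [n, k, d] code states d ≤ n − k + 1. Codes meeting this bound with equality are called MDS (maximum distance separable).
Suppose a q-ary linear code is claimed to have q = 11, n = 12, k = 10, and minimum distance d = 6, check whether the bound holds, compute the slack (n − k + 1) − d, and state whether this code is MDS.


Singleton RHS = n − k + 1 = 3, slack = -3, bound violated (no such code; not MDS).

Singleton bound: d ≤ n − k + 1.
Here n = 12, k = 10, so n − k + 1 = 3.
Given d = 6, check d ≤ 3: NO.
Slack = (n − k + 1) − d = -3.
The slack is negative: d = 6 exceeds n − k + 1 = 3 by 3, so the Singleton bound is violated and no linear [12, 10, 6]_11 code can exist. In particular it is not MDS (MDS requires d = n − k + 1 exactly).
Description: the claimed parameters are [12, 10, 6]_11; such a code would be impossible (violates the Singleton bound).


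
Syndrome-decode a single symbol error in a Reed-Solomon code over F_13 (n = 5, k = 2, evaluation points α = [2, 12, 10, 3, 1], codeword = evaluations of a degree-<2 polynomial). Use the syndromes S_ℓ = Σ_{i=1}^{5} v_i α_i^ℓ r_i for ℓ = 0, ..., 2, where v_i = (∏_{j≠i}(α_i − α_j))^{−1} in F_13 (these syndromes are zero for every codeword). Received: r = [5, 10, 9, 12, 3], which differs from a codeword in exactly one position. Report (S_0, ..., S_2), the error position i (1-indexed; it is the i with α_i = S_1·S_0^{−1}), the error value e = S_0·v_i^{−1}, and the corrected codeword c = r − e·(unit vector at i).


S = (6, 6, 6), error at position 5, error magnitude e = 5, c = [5, 10, 9, 12, 11].

Step 1: column multipliers v_i = (∏_{j≠i}(α_i − α_j))^{−1} mod 13.
  i = 1 (α = 2): (2−12)(2−10)(2−3)(2−1) = (−10)·(−8)·(−1)·1 = −80 ≡ 11, so v_1 = 11^{−1} = 6 (mod 13).
  i = 2 (α = 12): (12−2)(12−10)(12−3)(12−1) = 10·2·9·11 = 1980 ≡ 4, so v_2 = 4^{−1} = 10 (mod 13).
  i = 3 (α = 10): (10−2)(10−12)(10−3)(10−1) = 8·(−2)·7·9 = −1008 ≡ 6, so v_3 = 6^{−1} = 11 (mod 13).
  i = 4 (α = 3): (3−2)(3−12)(3−10)(3−1) = 1·(−9)·(−7)·2 = 126 ≡ 9, so v_4 = 9^{−1} = 3 (mod 13).
  i = 5 (α = 1): (1−2)(1−12)(1−10)(1−3) = (−1)·(−11)·(−9)·(−2) = 198 ≡ 3, so v_5 = 3^{−1} = 9 (mod 13).
  v = [6, 10, 11, 3, 9].
Step 2: syndromes of r = [5, 10, 9, 12, 3] (all sums mod 13).
  S_0 = Σ v_i r_i = 6·5 + 10·10 + 11·9 + 3·12 + 9·3 = 292 ≡ 6.
  S_1 = Σ v_i α_i r_i = 6·2·5 + 10·12·10 + 11·10·9 + 3·3·12 + 9·1·3 = 2385 ≡ 6.
  α_i^2 mod 13 = [4, 1, 9, 9, 1].
  S_2 = Σ v_i α_i^2 r_i = 6·4·5 + 10·1·10 + 11·9·9 + 3·9·12 + 9·1·3 = 1462 ≡ 6.
  S = (6, 6, 6) ≠ 0, so r is not a codeword (an error is present).
Step 3: locate the error. For a single error e at position i, S_ℓ = v_i·e·α_i^ℓ, so α_err = S_1/S_0.
  S_0^{−1} = 6^{−1} = 11 (mod 13), so α_err = 6·11 = 66 ≡ 1 = α_5. Error position i = 5.
  Consistency check: S_2/S_1 = 6·11 = 66 ≡ 1 = α_err ✓ (single-error assumption holds).
Step 4: error magnitude e = S_0/v_5 = S_0·∏_{j≠5}(α_5 − α_j) = 6·3 = 18 ≡ 5 (mod 13).
Step 5: correct position 5: c_5 = r_5 − e = 3 − 5 ≡ 11 (mod 13). Hence c = [5, 10, 9, 12, 11].
  Check: interpolating c through the α_i gives m(x) = 4 + 7·x (degree < 2) with m(α_i) = c_i for every i, so c is indeed a codeword.


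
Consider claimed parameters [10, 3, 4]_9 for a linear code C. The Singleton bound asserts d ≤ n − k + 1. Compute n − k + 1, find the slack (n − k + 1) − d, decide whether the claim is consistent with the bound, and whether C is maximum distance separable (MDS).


Singleton RHS = n − k + 1 = 8, slack = 4, bound satisfied, not MDS.

Singleton bound: d ≤ n − k + 1.
Here n = 10, k = 3, so n − k + 1 = 8.
Given d = 4, check d ≤ 8: YES.
Slack = (n − k + 1) − d = 4.
The code is NOT MDS (slack = 4 > 0).
Description: the claimed parameters are [10, 3, 4]_9; such a code would be non-MDS.


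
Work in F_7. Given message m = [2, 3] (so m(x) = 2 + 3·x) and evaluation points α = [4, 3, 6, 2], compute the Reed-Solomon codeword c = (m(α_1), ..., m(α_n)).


c = [0, 4, 6, 1]

Message polynomial: m(x) = 2 + 3·x (mod 7).
For each evaluation point α_i, compute m(α_i) mod 7:
  α_1 = 4: Horner steps 3 → 0, so m(4) = 0.
  α_2 = 3: Horner steps 3 → 4, so m(3) = 4.
  α_3 = 6: Horner steps 3 → 6, so m(6) = 6.
  α_4 = 2: Horner steps 3 → 1, so m(2) = 1.
Codeword c = [0, 4, 6, 1] ∈ F_7^4.


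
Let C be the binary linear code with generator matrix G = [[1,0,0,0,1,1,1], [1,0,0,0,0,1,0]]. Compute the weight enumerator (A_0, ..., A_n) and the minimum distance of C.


Weight distribution: A_0 = 1, A_2 = 2, A_4 = 1. Minimum distance d = 2.

Enumerate all 2^2 = 4 messages m ∈ F_2^2.
For each, compute codeword c = mG in F_2^7, then tally its weight.
  m = 00 → c = 0000000, weight = 0.
  m = 10 → c = 1000111, weight = 4.
  m = 01 → c = 1000010, weight = 2.
  m = 11 → c = 0000101, weight = 2.
Tally weights:
  weight 0: 1 codewords.
  weight 2: 2 codewords.
  weight 4: 1 codewords.
Minimum distance d = smallest w > 0 with A_w > 0 = 2.
Sanity: Σ A_w = 4 = 2^2 = 4 ✓.


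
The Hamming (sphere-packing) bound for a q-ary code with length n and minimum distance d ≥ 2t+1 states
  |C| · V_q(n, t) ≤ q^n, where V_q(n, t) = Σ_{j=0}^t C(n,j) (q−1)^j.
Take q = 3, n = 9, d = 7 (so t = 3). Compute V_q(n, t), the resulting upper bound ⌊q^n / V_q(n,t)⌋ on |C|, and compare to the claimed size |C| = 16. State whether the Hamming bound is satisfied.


V_q(n, t) = 835, q^n = 19683, Hamming bound = 23, |C| = 16 ≤ bound (satisfied).

Step 1: Compute V_q(n, t) = Σ_{j=0}^3 C(n, j) (q−1)^j.
  j = 0: C(9,0)·(2)^0 = 1·1 = 1.
  j = 1: C(9,1)·(2)^1 = 9·2 = 18.
  j = 2: C(9,2)·(2)^2 = 36·4 = 144.
  j = 3: C(9,3)·(2)^3 = 84·8 = 672.
  V_q(n, t) = 1 + 18 + 144 + 672 = 835.
Step 2: q^n = 3^9 = 19683.
Step 3: Hamming bound ⌊q^n / V_q(n,t)⌋ = ⌊19683/835⌋ = 23.
Step 4: Compare |C| = 16 to 23: satisfied.
The claimed |C| lies below the Hamming bound.


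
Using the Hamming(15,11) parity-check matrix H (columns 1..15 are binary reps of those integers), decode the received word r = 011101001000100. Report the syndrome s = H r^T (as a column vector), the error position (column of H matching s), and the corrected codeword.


s = (0, 1, 1, 1)^T, error position = 7, corrected codeword c = 011101101000100

Compute s = H r^T mod 2 one row at a time:
  s_1 = 0 + 1 + 0 + 0 + 0 + 1 + 0 + 0 = 2 ≡ 0 (mod 2).
  s_2 = 1 + 0 + 1 + 0 + 0 + 1 + 0 + 0 = 3 ≡ 1 (mod 2).
  s_3 = 1 + 1 + 1 + 0 + 0 + 0 + 0 + 0 = 3 ≡ 1 (mod 2).
  s_4 = 0 + 1 + 0 + 0 + 1 + 0 + 1 + 0 = 3 ≡ 1 (mod 2).
s = (0, 1, 1, 1)^T — this equals column 7 of H (binary 0111), so error is at position 7.
Correct: flip bit 7 of r = 011101001000100 to get c = 011101101000100.


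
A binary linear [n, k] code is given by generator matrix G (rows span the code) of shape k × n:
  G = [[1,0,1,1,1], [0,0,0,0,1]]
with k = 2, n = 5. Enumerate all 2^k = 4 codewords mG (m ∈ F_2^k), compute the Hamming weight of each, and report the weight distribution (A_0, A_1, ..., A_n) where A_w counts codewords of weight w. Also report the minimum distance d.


Weight distribution: A_0 = 1, A_1 = 1, A_3 = 1, A_4 = 1. Minimum distance d = 1.

Enumerate all 2^2 = 4 messages m ∈ F_2^2.
For each, compute codeword c = mG in F_2^5, then tally its weight.
  m = 00 → c = 00000, weight = 0.
  m = 10 → c = 10111, weight = 4.
  m = 01 → c = 00001, weight = 1.
  m = 11 → c = 10110, weight = 3.
Tally weights:
  weight 0: 1 codewords.
  weight 1: 1 codewords.
  weight 3: 1 codewords.
  weight 4: 1 codewords.
Minimum distance d = smallest w > 0 with A_w > 0 = 1.
Sanity: Σ A_w = 4 = 2^2 = 4 ✓.


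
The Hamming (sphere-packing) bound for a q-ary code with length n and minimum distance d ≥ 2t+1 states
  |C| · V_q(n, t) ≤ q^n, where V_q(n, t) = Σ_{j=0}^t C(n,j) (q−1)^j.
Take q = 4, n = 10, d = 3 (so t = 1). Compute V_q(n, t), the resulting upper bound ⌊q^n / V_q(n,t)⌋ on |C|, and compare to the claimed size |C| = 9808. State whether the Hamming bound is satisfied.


V_q(n, t) = 31, q^n = 1048576, Hamming bound = 33825, |C| = 9808 ≤ bound (satisfied).

Step 1: Compute V_q(n, t) = Σ_{j=0}^1 C(n, j) (q−1)^j.
  j = 0: C(10,0)·(3)^0 = 1·1 = 1.
  j = 1: C(10,1)·(3)^1 = 10·3 = 30.
  V_q(n, t) = 1 + 30 = 31.
Step 2: q^n = 4^10 = 1048576.
Step 3: Hamming bound ⌊q^n / V_q(n,t)⌋ = ⌊1048576/31⌋ = 33825.
Step 4: Compare |C| = 9808 to 33825: satisfied.
The claimed |C| lies below the Hamming bound.


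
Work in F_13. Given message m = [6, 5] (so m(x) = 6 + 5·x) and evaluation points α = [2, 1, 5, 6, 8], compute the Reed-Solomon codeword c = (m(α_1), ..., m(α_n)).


c = [3, 11, 5, 10, 7]

Message polynomial: m(x) = 6 + 5·x (mod 13).
For each evaluation point α_i, compute m(α_i) mod 13:
  α_1 = 2: Horner steps 5 → 3, so m(2) = 3.
  α_2 = 1: Horner steps 5 → 11, so m(1) = 11.
  α_3 = 5: Horner steps 5 → 5, so m(5) = 5.
  α_4 = 6: Horner steps 5 → 10, so m(6) = 10.
  α_5 = 8: Horner steps 5 → 7, so m(8) = 7.
Codeword c = [3, 11, 5, 10, 7] ∈ F_13^5.


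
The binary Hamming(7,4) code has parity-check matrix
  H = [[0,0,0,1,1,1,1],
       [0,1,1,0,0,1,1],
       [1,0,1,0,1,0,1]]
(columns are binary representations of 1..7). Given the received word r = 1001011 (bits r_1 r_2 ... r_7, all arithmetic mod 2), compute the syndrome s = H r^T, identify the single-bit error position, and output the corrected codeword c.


s = (1, 0, 0)^T, error position = 4, corrected codeword c = 1000011

Compute s = H r^T mod 2 one row at a time:
  s_1 = 1 + 0 + 1 + 1 = 3 ≡ 1 (mod 2).
  s_2 = 0 + 0 + 1 + 1 = 2 ≡ 0 (mod 2).
  s_3 = 1 + 0 + 0 + 1 = 2 ≡ 0 (mod 2).
s = (1, 0, 0)^T — this equals column 4 of H (binary 100), so error is at position 4.
Correct: flip bit 4 of r = 1001011 to get c = 1000011.


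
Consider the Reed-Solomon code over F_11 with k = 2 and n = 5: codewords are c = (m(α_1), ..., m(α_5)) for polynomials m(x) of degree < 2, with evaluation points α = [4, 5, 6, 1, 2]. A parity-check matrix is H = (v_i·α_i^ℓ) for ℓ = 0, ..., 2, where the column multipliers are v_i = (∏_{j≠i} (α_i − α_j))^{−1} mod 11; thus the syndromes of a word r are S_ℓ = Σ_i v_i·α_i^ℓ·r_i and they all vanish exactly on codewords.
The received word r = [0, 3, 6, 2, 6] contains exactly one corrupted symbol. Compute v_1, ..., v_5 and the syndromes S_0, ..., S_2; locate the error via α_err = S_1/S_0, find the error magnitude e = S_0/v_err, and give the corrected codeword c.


S = (5, 10, 9), error at position 5, error magnitude e = 1, c = [0, 3, 6, 2, 5].

Step 1: column multipliers v_i = (∏_{j≠i}(α_i − α_j))^{−1} mod 11.
  i = 1 (α = 4): (4−5)(4−6)(4−1)(4−2) = (−1)·(−2)·3·2 = 12 ≡ 1, so v_1 = 1^{−1} = 1 (mod 11).
  i = 2 (α = 5): (5−4)(5−6)(5−1)(5−2) = 1·(−1)·4·3 = −12 ≡ 10, so v_2 = 10^{−1} = 10 (mod 11).
  i = 3 (α = 6): (6−4)(6−5)(6−1)(6−2) = 2·1·5·4 = 40 ≡ 7, so v_3 = 7^{−1} = 8 (mod 11).
  i = 4 (α = 1): (1−4)(1−5)(1−6)(1−2) = (−3)·(−4)·(−5)·(−1) = 60 ≡ 5, so v_4 = 5^{−1} = 9 (mod 11).
  i = 5 (α = 2): (2−4)(2−5)(2−6)(2−1) = (−2)·(−3)·(−4)·1 = −24 ≡ 9, so v_5 = 9^{−1} = 5 (mod 11).
  v = [1, 10, 8, 9, 5].
Step 2: syndromes of r = [0, 3, 6, 2, 6] (all sums mod 11).
  S_0 = Σ v_i r_i = 1·0 + 10·3 + 8·6 + 9·2 + 5·6 = 126 ≡ 5.
  S_1 = Σ v_i α_i r_i = 1·4·0 + 10·5·3 + 8·6·6 + 9·1·2 + 5·2·6 = 516 ≡ 10.
  α_i^2 mod 11 = [5, 3, 3, 1, 4].
  S_2 = Σ v_i α_i^2 r_i = 1·5·0 + 10·3·3 + 8·3·6 + 9·1·2 + 5·4·6 = 372 ≡ 9.
  S = (5, 10, 9) ≠ 0, so r is not a codeword (an error is present).
Step 3: locate the error. For a single error e at position i, S_ℓ = v_i·e·α_i^ℓ, so α_err = S_1/S_0.
  S_0^{−1} = 5^{−1} = 9 (mod 11), so α_err = 10·9 = 90 ≡ 2 = α_5. Error position i = 5.
  Consistency check: S_2/S_1 = 9·10 = 90 ≡ 2 = α_err ✓ (single-error assumption holds).
Step 4: error magnitude e = S_0/v_5 = S_0·∏_{j≠5}(α_5 − α_j) = 5·9 = 45 ≡ 1 (mod 11).
Step 5: correct position 5: c_5 = r_5 − e = 6 − 1 ≡ 5 (mod 11). Hence c = [0, 3, 6, 2, 5].
  Check: interpolating c through the α_i gives m(x) = 10 + 3·x (degree < 2) with m(α_i) = c_i for every i, so c is indeed a codeword.
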